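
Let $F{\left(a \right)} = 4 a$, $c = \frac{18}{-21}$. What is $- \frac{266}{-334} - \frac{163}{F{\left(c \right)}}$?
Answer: $\frac{193739}{4008} \approx 48.338$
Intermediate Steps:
$c = - \frac{6}{7}$ ($c = 18 \left(- \frac{1}{21}\right) = - \frac{6}{7} \approx -0.85714$)
$- \frac{266}{-334} - \frac{163}{F{\left(c \right)}} = - \frac{266}{-334} - \frac{163}{4 \left(- \frac{6}{7}\right)} = \left(-266\right) \left(- \frac{1}{334}\right) - \frac{163}{- \frac{24}{7}} = \frac{133}{167} - - \frac{1141}{24} = \frac{133}{167} + \frac{1141}{24} = \frac{193739}{4008}$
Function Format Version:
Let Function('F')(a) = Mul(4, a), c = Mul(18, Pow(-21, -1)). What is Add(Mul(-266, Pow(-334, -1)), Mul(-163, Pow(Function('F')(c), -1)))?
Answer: Rational(193739, 4008) ≈ 48.338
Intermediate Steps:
c = Rational(-6, 7) (c = Mul(18, Rational(-1, 21)) = Rational(-6, 7) ≈ -0.85714)
Add(Mul(-266, Pow(-334, -1)), Mul(-163, Pow(Function('F')(c), -1))) = Add(Mul(-266, Pow(-334, -1)), Mul(-163, Pow(Mul(4, Rational(-6, 7)), -1))) = Add(Mul(-266, Rational(-1, 334)), Mul(-163, Pow(Rational(-24, 7), -1))) = Add(Rational(133, 167), Mul(-163, Rational(-7, 24))) = Add(Rational(133, 167), Rational(1141, 24)) = Rational(193739, 4008)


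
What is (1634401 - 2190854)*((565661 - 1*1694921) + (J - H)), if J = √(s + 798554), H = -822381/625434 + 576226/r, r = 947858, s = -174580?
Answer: 62086285503172341577403/98803770062 - 556453*√623974 ≈ 6.2794e+11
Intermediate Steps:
H = -69851512969/98803770062 (H = -822381/625434 + 576226/947858 = -822381*1/625434 + 576226*(1/947858) = -274127/208478 + 288113/473929 = -69851512969/98803770062 ≈ -0.70697)
J = √623974 (J = √(-174580 + 798554) = √623974 ≈ 789.92)
(1634401 - 2190854)*((565661 - 1*1694921) + (J - H)) = (1634401 - 2190854)*((565661 - 1*1694921) + (√623974 - 1*(-69851512969/98803770062))) = -556453*((565661 - 1694921) + (√623974 + 69851512969/98803770062)) = -556453*(-1129260 + (69851512969/98803770062 + √623974)) = -556453*(-111575075528701151/98803770062 + √623974) = 62086285503172341577403/98803770062 - 556453*√623974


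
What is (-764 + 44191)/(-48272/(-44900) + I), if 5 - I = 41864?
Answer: -487468075/469855207 ≈ -1.0375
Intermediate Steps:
I = -41859 (I = 5 - 1*41864 = 5 - 41864 = -41859)
(-764 + 44191)/(-48272/(-44900) + I) = (-764 + 44191)/(-48272/(-44900) - 41859) = 43427/(-48272*(-1/44900) - 41859) = 43427/(12068/11225 - 41859) = 43427/(-469855207/11225) = 43427*(-11225/469855207) = -487468075/469855207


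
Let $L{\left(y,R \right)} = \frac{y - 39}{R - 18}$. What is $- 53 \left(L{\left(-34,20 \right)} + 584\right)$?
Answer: $- \frac{58035}{2} \approx -29018.0$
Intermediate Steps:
$L{\left(y,R \right)} = \frac{-39 + y}{-18 + R}$
$- 53 \left(L{\left(-34,20 \right)} + 584\right) = - 53 \left(\frac{-39 - 34}{-18 + 20} + 584\right) = - 53 \left(\frac{1}{2} \left(-73\right) + 584\right) = - 53 \left(- \frac{73}{2} + 584\right) = \left(-53\right) \frac{1095}{2} = - \frac{58035}{2}$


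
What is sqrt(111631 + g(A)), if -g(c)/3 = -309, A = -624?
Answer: sqrt(112558) ≈ 335.50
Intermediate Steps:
g(c) = 927 (g(c) = -3*(-309) = 927)
sqrt(111631 + g(A)) = sqrt(111631 + 927) = sqrt(112558)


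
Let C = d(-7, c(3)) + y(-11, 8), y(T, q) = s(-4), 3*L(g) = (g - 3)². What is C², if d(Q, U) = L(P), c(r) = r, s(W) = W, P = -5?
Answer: 2704/9 ≈ 300.44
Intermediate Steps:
L(g) = (-3 + g)²/3 (L(g) = (g - 3)²/3 = (-3 + g)²/3)
y(T, q) = -4
d(Q, U) = 64/3 (d(Q, U) = (-3 - 5)²/3 = (⅓)*(-8)² = (⅓)*64 = 64/3)
C = 52/3 (C = 64/3 - 4 = 52/3 ≈ 17.333)
C² = (52/3)² = 2704/9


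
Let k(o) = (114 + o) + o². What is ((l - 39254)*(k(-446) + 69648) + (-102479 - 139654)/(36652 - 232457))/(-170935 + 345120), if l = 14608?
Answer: -1294436675724827/34106293925 ≈ -37953.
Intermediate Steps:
k(o) = 114 + o + o²
((l - 39254)*(k(-446) + 69648) + (-102479 - 139654)/(36652 - 232457))/(-170935 + 345120) = ((14608 - 39254)*((114 - 446 + (-446)²) + 69648) + (-102479 - 139654)/(36652 - 232457))/(-170935 + 345120) = (-24646*((114 - 446 + 198916) + 69648) - 242133/(-195805))/174185 = (-24646*(198584 + 69648) - 242133*(-1/195805))*(1/174185) = (-24646*268232 + 242133/195805)*(1/174185) = (-6610845872 + 242133/195805)*(1/174185) = -1294436675724827/195805*1/174185 = -1294436675724827/34106293925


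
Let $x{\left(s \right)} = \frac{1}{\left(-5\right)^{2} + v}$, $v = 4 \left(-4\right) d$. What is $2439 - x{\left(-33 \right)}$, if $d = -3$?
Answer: $\frac{178046}{73} \approx 2439.0$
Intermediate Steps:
$v = 48$ ($v = 4 \left(-4\right) \left(-3\right) = \left(-16\right) \left(-3\right) = 48$)
$x{\left(s \right)} = \frac{1}{73}$ ($x{\left(s \right)} = \frac{1}{\left(-5\right)^{2} + 48} = \frac{1}{25 + 48} = \frac{1}{73}$)
$2439 - x{\left(-33 \right)} = 2439 - \frac{1}{73} = \frac{178046}{73}$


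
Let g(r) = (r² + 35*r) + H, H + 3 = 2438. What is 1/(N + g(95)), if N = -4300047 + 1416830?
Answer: -1/2868432 ≈ -3.4862e-7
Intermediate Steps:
H = 2435 (H = -3 + 2438 = 2435)
g(r) = 2435 + r² + 35*r (g(r) = (r² + 35*r) + 2435 = 2435 + r² + 35*r)
N = -2883217
1/(N + g(95)) = 1/(-2883217 + (2435 + 95² + 35*95)) = 1/(-2883217 + (2435 + 9025 + 3325)) = 1/(-2883217 + 14785) = 1/(-2868432) = -1/2868432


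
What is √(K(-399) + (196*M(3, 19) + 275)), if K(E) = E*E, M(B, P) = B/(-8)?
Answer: √637610/2 ≈ 399.25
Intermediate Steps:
M(B, P) = -B/8 (M(B, P) = B*(-⅛) = -B/8)
K(E) = E²
√(K(-399) + (196*M(3, 19) + 275)) = √((-399)² + (196*(-⅛*3) + 275)) = √(159201 + (196*(-3/8) + 275)) = √(159201 + (-147/2 + 275)) = √(159201 + 403/2) = √(318805/2) = √637610/2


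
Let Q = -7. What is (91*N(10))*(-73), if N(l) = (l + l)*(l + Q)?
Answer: -398580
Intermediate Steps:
N(l) = 2*l*(-7 + l) (N(l) = (l + l)*(l - 7) = (2*l)*(-7 + l) = 2*l*(-7 + l))
(91*N(10))*(-73) = (91*(2*10*(-7 + 10)))*(-73) = (91*(2*10*3))*(-73) = (91*60)*(-73) = 5460*(-73) = -398580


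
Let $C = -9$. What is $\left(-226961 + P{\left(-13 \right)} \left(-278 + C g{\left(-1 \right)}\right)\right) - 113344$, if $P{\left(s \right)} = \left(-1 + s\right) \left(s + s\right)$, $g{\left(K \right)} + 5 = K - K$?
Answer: $-425117$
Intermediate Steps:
$g{\left(K \right)} = -5$ ($g{\left(K \right)} = -5 + \left(K - K\right) = -5 + 0 = -5$)
$P{\left(s \right)} = 2 s \left(-1 + s\right)$ ($P{\left(s \right)} = \left(-1 + s\right) 2 s = 2 s \left(-1 + s\right)$)
$\left(-226961 + P{\left(-13 \right)} \left(-278 + C g{\left(-1 \right)}\right)\right) - 113344 = \left(-226961 + 2 \left(-13\right) \left(-1 - 13\right) \left(-278 - -45\right)\right) - 113344 = \left(-226961 + 2 \left(-13\right) \left(-14\right) \left(-278 + 45\right)\right) - 113344 = \left(-226961 + 364 \left(-233\right)\right) - 113344 = \left(-226961 - 84812\right) - 113344 = -311773 - 113344 = -425117$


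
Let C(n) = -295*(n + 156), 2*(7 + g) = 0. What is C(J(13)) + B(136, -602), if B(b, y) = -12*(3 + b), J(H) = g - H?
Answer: -41788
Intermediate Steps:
g = -7 (g = -7 + (1/2)*0 = -7 + 0 = -7)
J(H) = -7 - H
C(n) = -46020 - 295*n (C(n) = -295*(156 + n) = -46020 - 295*n)
B(b, y) = -36 - 12*b
C(J(13)) + B(136, -602) = (-46020 - 295*(-7 - 1*13)) + (-36 - 12*136) = (-46020 - 295*(-7 - 13)) + (-36 - 1632) = (-46020 - 295*(-20)) - 1668 = (-46020 + 5900) - 1668 = -40120 - 1668 = -41788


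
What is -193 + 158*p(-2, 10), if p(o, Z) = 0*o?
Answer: -193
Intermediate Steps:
p(o, Z) = 0
-193 + 158*p(-2, 10) = -193 + 158*0 = -193 + 0 = -193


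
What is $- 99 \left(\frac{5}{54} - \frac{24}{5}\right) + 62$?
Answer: $\frac{15841}{30} \approx 528.03$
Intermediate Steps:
$- 99 \left(\frac{5}{54} - \frac{24}{5}\right) + 62 = \left(-99\right) \left(- \frac{1271}{270}\right) + 62 = \frac{13981}{30} + 62 = \frac{15841}{30}$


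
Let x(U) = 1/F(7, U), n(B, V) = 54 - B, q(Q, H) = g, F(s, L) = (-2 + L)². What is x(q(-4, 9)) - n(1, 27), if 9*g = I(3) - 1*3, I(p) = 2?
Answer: -19052/361 ≈ -52.776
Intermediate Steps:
g = -⅑ (g = (2 - 1*3)/9 = (2 - 3)/9 = (⅑)*(-1) = -⅑ ≈ -0.11111)
q(Q, H) = -⅑
x(U) = (-2 + U)⁻² (x(U) = 1/((-2 + U)²) = (-2 + U)⁻²)
x(q(-4, 9)) - n(1, 27) = (-2 - ⅑)⁻² - (54 - 1*1) = (-19/9)⁻² - (54 - 1) = 81/361 - 1*53 = 81/361 - 53 = -19052/361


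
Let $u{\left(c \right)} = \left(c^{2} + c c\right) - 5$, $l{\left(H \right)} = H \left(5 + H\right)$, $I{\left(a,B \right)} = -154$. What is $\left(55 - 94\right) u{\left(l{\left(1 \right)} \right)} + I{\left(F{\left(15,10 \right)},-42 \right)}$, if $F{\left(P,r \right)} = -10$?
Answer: $-2767$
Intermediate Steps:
$u{\left(c \right)} = -5 + 2 c^{2}$ ($u{\left(c \right)} = \left(c^{2} + c^{2}\right) - 5 = 2 c^{2} - 5 = -5 + 2 c^{2}$)
$\left(55 - 94\right) u{\left(l{\left(1 \right)} \right)} + I{\left(F{\left(15,10 \right)},-42 \right)} = \left(55 - 94\right) \left(-5 + 2 \left(1 \left(5 + 1\right)\right)^{2}\right) - 154 = - 39 \left(-5 + 2 \left(1 \cdot 6\right)^{2}\right) - 154 = - 39 \left(-5 + 2 \cdot 6^{2}\right) - 154 = - 39 \left(-5 + 2 \cdot 36\right) - 154 = - 39 \left(-5 + 72\right) - 154 = \left(-39\right) 67 - 154 = -2613 - 154 = -2767$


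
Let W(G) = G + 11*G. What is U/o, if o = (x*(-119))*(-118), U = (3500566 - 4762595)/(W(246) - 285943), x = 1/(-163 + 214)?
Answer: 3786087/233750566 ≈ 0.016197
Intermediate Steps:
W(G) = 12*G
x = 1/51 ≈ 0.019608
U = 1262029/282991 (U = (3500566 - 4762595)/(12*246 - 285943) = -1262029/(2952 - 285943) = -1262029/(-282991) = -1262029*(-1/282991) = 1262029/282991 ≈ 4.4596)
o = 826/3 (o = ((1/51)*(-119))*(-118) = -7/3*(-118) = 826/3 ≈ 275.33)
U/o = 1262029/(282991*(826/3)) = (1262029/282991)*(3/826) = 3786087/233750566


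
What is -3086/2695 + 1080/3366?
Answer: -37762/45815 ≈ -0.82423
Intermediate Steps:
-3086/2695 + 1080/3366 = -3086*1/2695 + 1080*(1/3366) = -3086/2695 + 60/187 = -37762/45815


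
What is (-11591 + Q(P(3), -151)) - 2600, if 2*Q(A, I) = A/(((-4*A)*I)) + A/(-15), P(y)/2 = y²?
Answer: -85717259/6040 ≈ -14192.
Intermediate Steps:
P(y) = 2*y²
Q(A, I) = -1/(8*I) - A/30 (Q(A, I) = (A/(((-4*A)*I)) + A/(-15))/2 = (A/((-4*A*I)) + A*(-1/15))/2 = (A*(-1/(4*A*I)) - A/15)/2 = (-1/(4*I) - A/15)/2 = -1/(8*I) - A/30)
(-11591 + Q(P(3), -151)) - 2600 = (-11591 + (-⅛/(-151) - 3²/15)) - 2600 = (-11591 + (-⅛*(-1/151) - 9/15)) - 2600 = (-11591 + (1/1208 - 1/30*18)) - 2600 = (-11591 + (1/1208 - ⅗)) - 2600 = (-11591 - 3619/6040) - 2600 = -70013259/6040 - 2600 = -85717259/6040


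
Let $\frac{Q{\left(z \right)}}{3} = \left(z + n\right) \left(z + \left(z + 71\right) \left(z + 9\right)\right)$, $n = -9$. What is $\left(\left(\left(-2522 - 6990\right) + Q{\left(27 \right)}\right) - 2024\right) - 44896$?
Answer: $135538$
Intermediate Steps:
$Q{\left(z \right)} = 3 \left(-9 + z\right) \left(z + \left(9 + z\right) \left(71 + z\right)\right)$ ($Q{\left(z \right)} = 3 \left(z - 9\right) \left(z + \left(z + 71\right) \left(z + 9\right)\right) = 3 \left(-9 + z\right) \left(z + \left(71 + z\right) \left(9 + z\right)\right) = 3 \left(-9 + z\right) \left(z + \left(9 + z\right) \left(71 + z\right)\right)$)
$\left(\left(\left(-2522 - 6990\right) + Q{\left(27 \right)}\right) - 2024\right) - 44896 = \left(\left(\left(-2522 - 6990\right) + \left(-17253 - 7290 + 3 \cdot 27^{3} + 216 \cdot 27^{2}\right)\right) - 2024\right) - 44896 = \left(\left(-9512 + \left(-17253 - 7290 + 3 \cdot 19683 + 216 \cdot 729\right)\right) - 2024\right) - 44896 = \left(\left(-9512 + \left(-17253 - 7290 + 59049 + 157464\right)\right) - 2024\right) - 44896 = \left(\left(-9512 + 191970\right) - 2024\right) - 44896 = \left(182458 - 2024\right) - 44896 = 180434 - 44896 = 135538$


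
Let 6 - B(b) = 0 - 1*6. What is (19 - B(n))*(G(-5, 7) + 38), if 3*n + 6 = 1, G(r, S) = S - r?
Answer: 350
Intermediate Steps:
n = -5/3 (n = -2 + (⅓)*1 = -2 + ⅓ = -5/3 ≈ -1.6667)
B(b) = 12 (B(b) = 6 - (0 - 1*6) = 6 - (0 - 6) = 6 - 1*(-6) = 6 + 6 = 12)
(19 - B(n))*(G(-5, 7) + 38) = (19 - 1*12)*((7 - 1*(-5)) + 38) = (19 - 12)*((7 + 5) + 38) = 7*(12 + 38) = 7*50 = 350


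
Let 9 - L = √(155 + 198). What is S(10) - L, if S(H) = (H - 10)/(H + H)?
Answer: -9 + √353 ≈ 9.7883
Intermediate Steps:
L = 9 - √353 (L = 9 - √(155 + 198) = 9 - √353 ≈ -9.7883)
S(H) = (-10 + H)/(2*H) (S(H) = (-10 + H)/((2*H)) = (-10 + H)*(1/(2*H)) = (-10 + H)/(2*H))
S(10) - L = (½)*(-10 + 10)/10 - (9 - √353) = (½)*(⅒)*0 + (-9 + √353) = 0 + (-9 + √353) = -9 + √353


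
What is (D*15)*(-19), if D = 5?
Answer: -1425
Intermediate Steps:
(D*15)*(-19) = (5*15)*(-19) = 75*(-19) = -1425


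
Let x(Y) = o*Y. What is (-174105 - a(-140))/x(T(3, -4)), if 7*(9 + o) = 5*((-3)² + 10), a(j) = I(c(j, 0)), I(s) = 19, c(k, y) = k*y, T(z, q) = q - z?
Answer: 43531/8 ≈ 5441.4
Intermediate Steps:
a(j) = 19
o = 32/7 (o = -9 + (5*((-3)² + 10))/7 = -9 + (5*(9 + 10))/7 = -9 + (5*19)/7 = -9 + (⅐)*95 = -9 + 95/7 = 32/7 ≈ 4.5714)
x(Y) = 32*Y/7
(-174105 - a(-140))/x(T(3, -4)) = (-174105 - 1*19)/((32*(-4 - 1*3)/7)) = (-174105 - 19)/((32*(-4 - 3)/7)) = -174124/((32/7)*(-7)) = -174124/(-32) = -174124*(-1/32) = 43531/8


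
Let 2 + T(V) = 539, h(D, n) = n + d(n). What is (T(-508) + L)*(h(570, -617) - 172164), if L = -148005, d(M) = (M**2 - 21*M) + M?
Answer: -32479532064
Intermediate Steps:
d(M) = M**2 - 20*M
h(D, n) = n + n*(-20 + n)
T(V) = 537 (T(V) = -2 + 539 = 537)
(T(-508) + L)*(h(570, -617) - 172164) = (537 - 148005)*(-617*(-19 - 617) - 172164) = -147468*(-617*(-636) - 172164) = -147468*(392412 - 172164) = -147468*220248 = -32479532064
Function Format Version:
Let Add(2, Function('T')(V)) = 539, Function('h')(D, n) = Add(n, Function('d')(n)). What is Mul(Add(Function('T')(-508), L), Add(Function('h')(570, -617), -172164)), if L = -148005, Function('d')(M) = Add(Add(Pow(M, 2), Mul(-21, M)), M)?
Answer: -32479532064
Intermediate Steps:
Function('d')(M) = Add(Pow(M, 2), Mul(-20, M))
Function('h')(D, n) = Add(n, Mul(n, Add(-20, n)))
Function('T')(V) = 537 (Function('T')(V) = Add(-2, 539) = 537)
Mul(Add(Function('T')(-508), L), Add(Function('h')(570, -617), -172164)) = Mul(Add(537, -148005), Add(Mul(-617, Add(-19, -617)), -172164)) = Mul(-147468, Add(Mul(-617, -636), -172164)) = Mul(-147468, Add(392412, -172164)) = Mul(-147468, 220248) = -32479532064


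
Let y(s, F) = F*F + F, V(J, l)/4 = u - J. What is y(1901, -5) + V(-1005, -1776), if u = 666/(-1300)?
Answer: 1312334/325 ≈ 4037.9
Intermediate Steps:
u = -333/650 (u = 666*(-1/1300) = -333/650 ≈ -0.51231)
V(J, l) = -666/325 - 4*J (V(J, l) = 4*(-333/650 - J) = -666/325 - 4*J)
y(s, F) = F + F**2 (y(s, F) = F**2 + F = F + F**2)
y(1901, -5) + V(-1005, -1776) = -5*(1 - 5) + (-666/325 - 4*(-1005)) = -5*(-4) + (-666/325 + 4020) = 20 + 1305834/325 = 1312334/325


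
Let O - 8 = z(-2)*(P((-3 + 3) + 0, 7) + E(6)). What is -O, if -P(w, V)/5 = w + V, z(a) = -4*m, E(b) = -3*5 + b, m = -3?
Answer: 520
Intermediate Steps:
E(b) = -15 + b
z(a) = 12 (z(a) = -4*(-3) = 12)
P(w, V) = -5*V - 5*w (P(w, V) = -5*(w + V) = -5*(V + w) = -5*V - 5*w)
O = -520 (O = 8 + 12*((-5*7 - 5*((-3 + 3) + 0)) + (-15 + 6)) = 8 + 12*((-35 - 5*(0 + 0)) - 9) = 8 + 12*((-35 - 5*0) - 9) = 8 + 12*((-35 + 0) - 9) = 8 + 12*(-35 - 9) = 8 + 12*(-44) = 8 - 528 = -520)
-O = -1*(-520) = 520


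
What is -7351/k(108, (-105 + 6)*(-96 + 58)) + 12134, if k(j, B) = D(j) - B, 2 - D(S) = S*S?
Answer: 187162167/15424 ≈ 12134.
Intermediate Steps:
D(S) = 2 - S² (D(S) = 2 - S*S = 2 - S²)
k(j, B) = 2 - B - j² (k(j, B) = (2 - j²) - B = 2 - B - j²)
-7351/k(108, (-105 + 6)*(-96 + 58)) + 12134 = -7351/(2 - (-105 + 6)*(-96 + 58) - 1*108²) + 12134 = -7351/(2 - (-99)*(-38) - 1*11664) + 12134 = -7351/(2 - 1*3762 - 11664) + 12134 = -7351/(2 - 3762 - 11664) + 12134 = -7351/(-15424) + 12134 = -7351*(-1/15424) + 12134 = 7351/15424 + 12134 = 187162167/15424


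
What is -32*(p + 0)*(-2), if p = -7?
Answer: -448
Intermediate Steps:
-32*(p + 0)*(-2) = -32*(-7 + 0)*(-2) = -(-224)*(-2) = -32*14 = -448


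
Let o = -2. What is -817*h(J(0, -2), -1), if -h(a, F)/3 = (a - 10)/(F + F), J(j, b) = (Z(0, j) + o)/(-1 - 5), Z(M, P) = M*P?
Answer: 23693/2 ≈ 11847.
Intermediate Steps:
J(j, b) = ⅓ (J(j, b) = (0*j - 2)/(-1 - 5) = (0 - 2)/(-6) = -2*(-⅙) = ⅓)
h(a, F) = -3*(-10 + a)/(2*F) (h(a, F) = -3*(a - 10)/(F + F) = -3*(-10 + a)/(2*F))
-817*h(J(0, -2), -1) = -2451*(10 - 1*⅓)/(2*(-1)) = -2451*(-1)*(10 - ⅓)/2 = -2451*(-1)*29/(2*3) = -817*(-29/2) = 23693/2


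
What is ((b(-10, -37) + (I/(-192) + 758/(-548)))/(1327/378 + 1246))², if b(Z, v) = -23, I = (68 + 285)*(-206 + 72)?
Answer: 33829669937262969/1071876072497670400 ≈ 0.031561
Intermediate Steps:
I = -47302 (I = 353*(-134) = -47302)
((b(-10, -37) + (I/(-192) + 758/(-548)))/(1327/378 + 1246))² = ((-23 + (-47302/(-192) + 758/(-548)))/(1327/378 + 1246))² = ((-23 + (-47302*(-1/192) + 758*(-1/548)))/(1327*(1/378) + 1246))² = ((-23 + (23651/96 - 379/274))/(1327/378 + 1246))² = ((-23 + 3221995/13152)/(472315/378))² = ((2919499/13152)*(378/472315))² = (183928437/1035314480)² = 33829669937262969/1071876072497670400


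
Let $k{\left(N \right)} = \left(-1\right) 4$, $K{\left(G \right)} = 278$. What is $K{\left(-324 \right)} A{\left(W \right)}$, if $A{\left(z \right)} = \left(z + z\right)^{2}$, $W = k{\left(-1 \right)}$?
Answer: $17792$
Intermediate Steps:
$k{\left(N \right)} = -4$
$W = -4$
$A{\left(z \right)} = 4 z^{2}$ ($A{\left(z \right)} = \left(2 z\right)^{2} = 4 z^{2}$)
$K{\left(-324 \right)} A{\left(W \right)} = 278 \cdot 4 \left(-4\right)^{2} = 278 \cdot 4 \cdot 16 = 278 \cdot 64 = 17792$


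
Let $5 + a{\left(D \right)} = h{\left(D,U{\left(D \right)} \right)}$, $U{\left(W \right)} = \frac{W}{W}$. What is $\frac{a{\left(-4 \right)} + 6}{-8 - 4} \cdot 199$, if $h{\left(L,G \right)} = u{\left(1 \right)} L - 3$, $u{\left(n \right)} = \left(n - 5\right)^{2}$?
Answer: $\frac{2189}{2} \approx 1094.5$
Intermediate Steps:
$u{\left(n \right)} = \left(-5 + n\right)^{2}$
$U{\left(W \right)} = 1$
$h{\left(L,G \right)} = -3 + 16 L$ ($h{\left(L,G \right)} = \left(-5 + 1\right)^{2} L - 3 = \left(-4\right)^{2} L - 3 = 16 L - 3 = -3 + 16 L$)
$a{\left(D \right)} = -8 + 16 D$ ($a{\left(D \right)} = -5 + \left(-3 + 16 D\right) = -8 + 16 D$)
$\frac{a{\left(-4 \right)} + 6}{-8 - 4} \cdot 199 = \frac{\left(-8 + 16 \left(-4\right)\right) + 6}{-8 - 4} \cdot 199 = \frac{\left(-8 - 64\right) + 6}{-12} \cdot 199 = - \frac{-72 + 6}{12} \cdot 199 = \left(- \frac{1}{12}\right) \left(-66\right) 199 = \frac{11}{2} \cdot 199 = \frac{2189}{2}$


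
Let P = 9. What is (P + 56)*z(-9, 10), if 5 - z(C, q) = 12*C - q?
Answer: 7995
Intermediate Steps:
z(C, q) = 5 + q - 12*C (z(C, q) = 5 - (12*C - q) = 5 - (-q + 12*C) = 5 + (q - 12*C) = 5 + q - 12*C)
(P + 56)*z(-9, 10) = (9 + 56)*(5 + 10 - 12*(-9)) = 65*(5 + 10 + 108) = 65*123 = 7995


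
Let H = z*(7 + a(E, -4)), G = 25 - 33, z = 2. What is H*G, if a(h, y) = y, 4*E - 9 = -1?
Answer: -48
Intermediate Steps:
E = 2 (E = 9/4 + (1/4)*(-1) = 9/4 - 1/4 = 2)
G = -8
H = 6 (H = 2*(7 - 4) = 2*3 = 6)
H*G = 6*(-8) = -48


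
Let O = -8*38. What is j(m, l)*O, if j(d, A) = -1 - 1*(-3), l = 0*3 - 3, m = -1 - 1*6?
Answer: -608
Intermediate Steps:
m = -7 (m = -1 - 6 = -7)
l = -3 (l = 0 - 3 = -3)
O = -304
j(d, A) = 2 (j(d, A) = -1 + 3 = 2)
j(m, l)*O = 2*(-304) = -608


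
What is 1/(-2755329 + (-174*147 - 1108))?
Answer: -1/2782015 ≈ -3.5945e-7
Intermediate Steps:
1/(-2755329 + (-174*147 - 1108)) = 1/(-2755329 + (-25578 - 1108)) = 1/(-2755329 - 26686) = 1/(-2782015) = -1/2782015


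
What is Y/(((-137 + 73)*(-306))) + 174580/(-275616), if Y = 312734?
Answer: 4955431/323136 ≈ 15.335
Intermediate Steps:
Y/(((-137 + 73)*(-306))) + 174580/(-275616) = 312734/(((-137 + 73)*(-306))) + 174580/(-275616) = 312734/((-64*(-306))) + 174580*(-1/275616) = 312734/19584 - 1505/2376 = 312734*(1/19584) - 1505/2376 = 156367/9792 - 1505/2376 = 4955431/323136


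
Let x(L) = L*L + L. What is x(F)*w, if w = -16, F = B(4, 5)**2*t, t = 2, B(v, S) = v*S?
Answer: -10252800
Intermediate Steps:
B(v, S) = S*v
F = 800 (F = (5*4)**2*2 = 20**2*2 = 400*2 = 800)
x(L) = L + L**2 (x(L) = L**2 + L = L + L**2)
x(F)*w = (800*(1 + 800))*(-16) = (800*801)*(-16) = 640800*(-16) = -10252800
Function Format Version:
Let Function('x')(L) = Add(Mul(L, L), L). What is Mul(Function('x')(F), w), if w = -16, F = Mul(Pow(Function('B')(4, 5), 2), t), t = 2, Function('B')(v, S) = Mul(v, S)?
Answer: -10252800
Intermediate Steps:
Function('B')(v, S) = Mul(S, v)
F = 800 (F = Mul(Pow(Mul(5, 4), 2), 2) = Mul(Pow(20, 2), 2) = Mul(400, 2) = 800)
Function('x')(L) = Add(L, Pow(L, 2)) (Function('x')(L) = Add(Pow(L, 2), L) = Add(L, Pow(L, 2)))
Mul(Function('x')(F), w) = Mul(Mul(800, Add(1, 800)), -16) = Mul(Mul(800, 801), -16) = Mul(640800, -16) = -10252800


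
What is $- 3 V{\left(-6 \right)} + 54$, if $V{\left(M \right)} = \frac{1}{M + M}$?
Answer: $\frac{217}{4} \approx 54.25$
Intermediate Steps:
$V{\left(M \right)} = \frac{1}{2 M}$
$- 3 V{\left(-6 \right)} + 54 = - 3 \frac{1}{2 \left(-6\right)} + 54 = - 3 \cdot \frac{1}{2} \left(- \frac{1}{6}\right) + 54 = \left(-3\right) \left(- \frac{1}{12}\right) + 54 = \frac{1}{4} + 54 = \frac{217}{4}$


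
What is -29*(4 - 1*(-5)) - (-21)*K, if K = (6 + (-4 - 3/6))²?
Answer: -855/4 ≈ -213.75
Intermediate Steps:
K = 9/4 (K = (6 + (-4 - 3*⅙))² = (6 + (-4 - ½))² = (6 - 9/2)² = (3/2)² = 9/4 ≈ 2.2500)
-29*(4 - 1*(-5)) - (-21)*K = -29*(4 - 1*(-5)) - (-21)*9/4 = -29*(4 + 5) - 1*(-189/4) = -29*9 + 189/4 = -261 + 189/4 = -855/4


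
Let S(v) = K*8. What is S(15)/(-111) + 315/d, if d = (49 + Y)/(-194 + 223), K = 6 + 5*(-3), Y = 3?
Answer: 339243/1924 ≈ 176.32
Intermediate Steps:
K = -9 (K = 6 - 15 = -9)
S(v) = -72 (S(v) = -9*8 = -72)
d = 52/29 (d = (49 + 3)/(-194 + 223) = 52/29 ≈ 1.7931)
S(15)/(-111) + 315/d = -72/(-111) + 315/(52/29) = -72*(-1/111) + 315*(29/52) = 24/37 + 9135/52 = 339243/1924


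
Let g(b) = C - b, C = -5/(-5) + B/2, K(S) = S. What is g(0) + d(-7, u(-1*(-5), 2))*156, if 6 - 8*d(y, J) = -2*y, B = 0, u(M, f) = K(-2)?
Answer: -155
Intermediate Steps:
u(M, f) = -2
C = 1 (C = -5/(-5) + 0/2 = -5*(-1/5) + 0*(1/2) = 1 + 0 = 1)
d(y, J) = 3/4 + y/4 (d(y, J) = 3/4 - (-1)*y/4 = 3/4 + y/4)
g(b) = 1 - b
g(0) + d(-7, u(-1*(-5), 2))*156 = (1 - 1*0) + (3/4 + (1/4)*(-7))*156 = (1 + 0) + (3/4 - 7/4)*156 = 1 - 1*156 = 1 - 156 = -155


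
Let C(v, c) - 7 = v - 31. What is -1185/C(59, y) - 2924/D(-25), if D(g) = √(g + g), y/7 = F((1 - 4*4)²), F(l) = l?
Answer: -237/7 + 1462*I*√2/5 ≈ -33.857 + 413.52*I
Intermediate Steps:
y = 1575 (y = 7*(1 - 4*4)² = 7*(1 - 16)² = 7*(-15)² = 7*225 = 1575)
C(v, c) = -24 + v (C(v, c) = 7 + (v - 31) = 7 + (-31 + v) = -24 + v)
D(g) = √2*√g (D(g) = √(2*g) = √2*√g)
-1185/C(59, y) - 2924/D(-25) = -1185/(-24 + 59) - 2924*(-I*√2/10) = -1185/35 - 2924*(-I*√2/10) = -1185*1/35 - 2924*(-I*√2/10) = -237/7 - (-1462)*I*√2/5 = -237/7 + 1462*I*√2/5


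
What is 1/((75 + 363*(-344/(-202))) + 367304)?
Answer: 101/37167715 ≈ 2.7174e-6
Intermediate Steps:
1/((75 + 363*(-344/(-202))) + 367304) = 1/((75 + 363*(-344*(-1/202))) + 367304) = 1/((75 + 363*(172/101)) + 367304) = 1/((75 + 62436/101) + 367304) = 1/(70011/101 + 367304) = 1/(37167715/101) = 101/37167715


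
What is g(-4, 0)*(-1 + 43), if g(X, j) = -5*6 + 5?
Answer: -1050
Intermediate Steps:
g(X, j) = -25 (g(X, j) = -30 + 5 = -25)
g(-4, 0)*(-1 + 43) = -25*(-1 + 43) = -25*42 = -1050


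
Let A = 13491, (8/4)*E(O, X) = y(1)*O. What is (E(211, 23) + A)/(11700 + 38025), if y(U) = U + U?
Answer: 62/225 ≈ 0.27556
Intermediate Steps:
y(U) = 2*U
E(O, X) = O (E(O, X) = ((2*1)*O)/2 = (2*O)/2 = O)
(E(211, 23) + A)/(11700 + 38025) = (211 + 13491)/(11700 + 38025) = 13702/49725 = 13702*(1/49725) = 62/225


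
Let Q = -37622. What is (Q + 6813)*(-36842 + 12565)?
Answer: 747950093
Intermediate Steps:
(Q + 6813)*(-36842 + 12565) = (-37622 + 6813)*(-36842 + 12565) = -30809*(-24277) = 747950093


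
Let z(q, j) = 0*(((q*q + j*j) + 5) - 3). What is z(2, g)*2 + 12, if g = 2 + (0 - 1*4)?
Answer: 12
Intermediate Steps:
g = -2 (g = 2 + (0 - 4) = 2 - 4 = -2)
z(q, j) = 0 (z(q, j) = 0*(((q² + j²) + 5) - 3) = 0*(((j² + q²) + 5) - 3) = 0*((5 + j² + q²) - 3) = 0*(2 + j² + q²) = 0)
z(2, g)*2 + 12 = 0*2 + 12 = 0 + 12 = 12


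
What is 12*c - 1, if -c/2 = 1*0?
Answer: -1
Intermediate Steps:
c = 0 (c = -2*0 = 0)
12*c - 1 = 12*0 - 1 = 0 - 1 = -1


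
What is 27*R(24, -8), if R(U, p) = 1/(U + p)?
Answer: 27/16 ≈ 1.6875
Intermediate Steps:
27*R(24, -8) = 27/(24 - 8) = 27/16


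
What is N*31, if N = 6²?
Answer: 1116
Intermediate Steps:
N = 36
N*31 = 36*31 = 1116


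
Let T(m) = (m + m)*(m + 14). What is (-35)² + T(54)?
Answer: 8569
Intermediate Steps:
T(m) = 2*m*(14 + m) (T(m) = (2*m)*(14 + m) = 2*m*(14 + m))
(-35)² + T(54) = (-35)² + 2*54*(14 + 54) = 1225 + 2*54*68 = 1225 + 7344 = 8569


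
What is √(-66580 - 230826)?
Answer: I*√297406 ≈ 545.35*I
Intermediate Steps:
√(-66580 - 230826) = √(-297406) = I*√297406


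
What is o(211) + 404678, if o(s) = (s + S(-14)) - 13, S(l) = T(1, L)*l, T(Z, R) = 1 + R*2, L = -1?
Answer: 404890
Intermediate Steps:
T(Z, R) = 1 + 2*R
S(l) = -l (S(l) = (1 + 2*(-1))*l = (1 - 2)*l = -l)
o(s) = 1 + s (o(s) = (s - 1*(-14)) - 13 = (s + 14) - 13 = (14 + s) - 13 = 1 + s)
o(211) + 404678 = (1 + 211) + 404678 = 212 + 404678 = 404890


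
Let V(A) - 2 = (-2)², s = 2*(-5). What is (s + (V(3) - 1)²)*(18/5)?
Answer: 54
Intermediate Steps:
s = -10
V(A) = 6 (V(A) = 2 + (-2)² = 2 + 4 = 6)
(s + (V(3) - 1)²)*(18/5) = (-10 + (6 - 1)²)*(18/5) = (-10 + 5²)*(18*(⅕)) = (-10 + 25)*(18/5) = 15*(18/5) = 54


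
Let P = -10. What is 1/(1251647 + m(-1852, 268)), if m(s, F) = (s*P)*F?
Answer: 1/6215007 ≈ 1.6090e-7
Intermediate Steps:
m(s, F) = -10*F*s (m(s, F) = (s*(-10))*F = (-10*s)*F = -10*F*s)
1/(1251647 + m(-1852, 268)) = 1/(1251647 - 10*268*(-1852)) = 1/(1251647 + 4963360) = 1/6215007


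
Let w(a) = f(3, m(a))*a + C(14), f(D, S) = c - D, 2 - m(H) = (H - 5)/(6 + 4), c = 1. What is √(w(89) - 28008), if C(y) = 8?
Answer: I*√28178 ≈ 167.86*I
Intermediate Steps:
m(H) = 5/2 - H/10 (m(H) = 2 - (H - 5)/(6 + 4) = 2 - (-5 + H)/10 = 2 - (-½ + H/10) = 2 + (½ - H/10) = 5/2 - H/10)
f(D, S) = 1 - D
w(a) = 8 - 2*a (w(a) = (1 - 1*3)*a + 8 = (1 - 3)*a + 8 = -2*a + 8 = 8 - 2*a)
√(w(89) - 28008) = √((8 - 2*89) - 28008) = √((8 - 178) - 28008) = √(-170 - 28008) = √(-28178) = I*√28178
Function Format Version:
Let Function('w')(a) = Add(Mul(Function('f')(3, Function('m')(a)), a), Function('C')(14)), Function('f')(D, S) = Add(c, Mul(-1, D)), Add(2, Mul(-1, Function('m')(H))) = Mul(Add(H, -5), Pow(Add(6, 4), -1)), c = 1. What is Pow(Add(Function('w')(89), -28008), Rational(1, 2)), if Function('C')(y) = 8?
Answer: Mul(I, Pow(28178, Rational(1, 2))) ≈ Mul(167.86, I)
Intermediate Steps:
Function('m')(H) = Add(Rational(5, 2), Mul(Rational(-1, 10), H)) (Function('m')(H) = Add(2, Mul(-1, Mul(Add(H, -5), Pow(Add(6, 4), -1)))) = Add(2, Mul(-1, Mul(Add(-5, H), Pow(10, -1)))) = Add(2, Mul(-1, Mul(Add(-5, H), Rational(1, 10)))) = Add(2, Mul(-1, Add(Rational(-1, 2), Mul(Rational(1, 10), H)))) = Add(2, Add(Rational(1, 2), Mul(Rational(-1, 10), H))) = Add(Rational(5, 2), Mul(Rational(-1, 10), H)))
Function('f')(D, S) = Add(1, Mul(-1, D))
Function('w')(a) = Add(8, Mul(-2, a)) (Function('w')(a) = Add(Mul(Add(1, Mul(-1, 3)), a), 8) = Add(Mul(Add(1, -3), a), 8) = Add(Mul(-2, a), 8) = Add(8, Mul(-2, a)))
Pow(Add(Function('w')(89), -28008), Rational(1, 2)) = Pow(Add(Add(8, Mul(-2, 89)), -28008), Rational(1, 2)) = Pow(Add(Add(8, -178), -28008), Rational(1, 2)) = Pow(Add(-170, -28008), Rational(1, 2)) = Pow(-28178, Rational(1, 2)) = Mul(I, Pow(28178, Rational(1, 2)))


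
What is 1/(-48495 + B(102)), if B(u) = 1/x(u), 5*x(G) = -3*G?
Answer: -306/14839475 ≈ -2.0621e-5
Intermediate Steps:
x(G) = -3*G/5 (x(G) = (-3*G)/5 = -3*G/5)
B(u) = -5/(3*u) (B(u) = 1/(-3*u/5) = -5/(3*u))
1/(-48495 + B(102)) = 1/(-48495 - 5/3/102) = 1/(-48495 - 5/3*1/102) = 1/(-48495 - 5/306) = 1/(-14839475/306) = -306/14839475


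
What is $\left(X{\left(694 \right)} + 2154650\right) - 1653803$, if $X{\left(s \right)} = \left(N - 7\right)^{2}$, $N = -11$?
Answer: $501171$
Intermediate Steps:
$X{\left(s \right)} = 324$ ($X{\left(s \right)} = \left(-11 - 7\right)^{2} = \left(-18\right)^{2} = 324$)
$\left(X{\left(694 \right)} + 2154650\right) - 1653803 = \left(324 + 2154650\right) - 1653803 = 2154974 - 1653803 = 501171$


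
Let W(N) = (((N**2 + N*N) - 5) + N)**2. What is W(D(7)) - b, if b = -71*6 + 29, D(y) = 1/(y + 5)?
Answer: 2182657/5184 ≈ 421.04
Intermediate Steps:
D(y) = 1/(5 + y)
b = -397 (b = -426 + 29 = -397)
W(N) = (-5 + N + 2*N**2)**2 (W(N) = (((N**2 + N**2) - 5) + N)**2 = ((2*N**2 - 5) + N)**2 = ((-5 + 2*N**2) + N)**2 = (-5 + N + 2*N**2)**2)
W(D(7)) - b = (-5 + 1/(5 + 7) + 2*(1/(5 + 7))**2)**2 - 1*(-397) = (-5 + 1/12 + 2*(1/12)**2)**2 + 397 = (-5 + 1/12 + 2*(1/144))**2 + 397 = (-5 + 1/12 + 1/72)**2 + 397 = (-353/72)**2 + 397 = 124609/5184 + 397 = 2182657/5184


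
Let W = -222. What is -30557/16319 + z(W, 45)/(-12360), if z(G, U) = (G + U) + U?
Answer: -31294201/16808570 ≈ -1.8618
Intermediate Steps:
z(G, U) = G + 2*U
-30557/16319 + z(W, 45)/(-12360) = -30557/16319 + (-222 + 2*45)/(-12360) = -30557*1/16319 + (-222 + 90)*(-1/12360) = -30557/16319 - 132*(-1/12360) = -30557/16319 + 11/1030 = -31294201/16808570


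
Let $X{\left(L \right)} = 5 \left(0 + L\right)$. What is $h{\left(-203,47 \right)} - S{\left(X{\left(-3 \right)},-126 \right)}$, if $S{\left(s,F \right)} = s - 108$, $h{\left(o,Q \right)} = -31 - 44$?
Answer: $48$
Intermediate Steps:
$X{\left(L \right)} = 5 L$
$h{\left(o,Q \right)} = -75$
$S{\left(s,F \right)} = -108 + s$
$h{\left(-203,47 \right)} - S{\left(X{\left(-3 \right)},-126 \right)} = -75 - \left(-108 + 5 \left(-3\right)\right) = -75 - \left(-108 - 15\right) = -75 - -123 = -75 + 123 = 48$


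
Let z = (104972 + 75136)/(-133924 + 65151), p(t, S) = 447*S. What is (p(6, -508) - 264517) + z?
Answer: -33808505497/68773 ≈ -4.9160e+5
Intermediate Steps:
z = -180108/68773 (z = 180108/(-68773) = 180108*(-1/68773) = -180108/68773 ≈ -2.6189)
(p(6, -508) - 264517) + z = (447*(-508) - 264517) - 180108/68773 = (-227076 - 264517) - 180108/68773 = -491593 - 180108/68773 = -33808505497/68773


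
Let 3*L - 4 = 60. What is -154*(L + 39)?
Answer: -27874/3 ≈ -9291.3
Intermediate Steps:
L = 64/3 (L = 4/3 + (1/3)*60 = 4/3 + 20 = 64/3 ≈ 21.333)
-154*(L + 39) = -154*(64/3 + 39) = -154*181/3 = -27874/3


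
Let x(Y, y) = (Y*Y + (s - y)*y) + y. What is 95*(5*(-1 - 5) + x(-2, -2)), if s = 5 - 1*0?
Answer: -3990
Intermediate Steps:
s = 5 (s = 5 + 0 = 5)
x(Y, y) = y + Y**2 + y*(5 - y) (x(Y, y) = (Y*Y + (5 - y)*y) + y = (Y**2 + y*(5 - y)) + y = y + Y**2 + y*(5 - y))
95*(5*(-1 - 5) + x(-2, -2)) = 95*(5*(-1 - 5) + ((-2)**2 - 1*(-2)**2 + 6*(-2))) = 95*(5*(-6) + (4 - 1*4 - 12)) = 95*(-30 + (4 - 4 - 12)) = 95*(-30 - 12) = 95*(-42) = -3990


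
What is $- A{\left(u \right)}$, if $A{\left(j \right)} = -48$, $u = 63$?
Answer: $48$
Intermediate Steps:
$- A{\left(u \right)} = \left(-1\right) \left(-48\right) = 48$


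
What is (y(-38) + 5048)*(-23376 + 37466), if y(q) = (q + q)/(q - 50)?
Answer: 782523375/11 ≈ 7.1138e+7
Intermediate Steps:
y(q) = 2*q/(-50 + q) (y(q) = (2*q)/(-50 + q) = 2*q/(-50 + q))
(y(-38) + 5048)*(-23376 + 37466) = (2*(-38)/(-50 - 38) + 5048)*(-23376 + 37466) = (2*(-38)/(-88) + 5048)*14090 = (2*(-38)*(-1/88) + 5048)*14090 = (19/22 + 5048)*14090 = (111075/22)*14090 = 782523375/11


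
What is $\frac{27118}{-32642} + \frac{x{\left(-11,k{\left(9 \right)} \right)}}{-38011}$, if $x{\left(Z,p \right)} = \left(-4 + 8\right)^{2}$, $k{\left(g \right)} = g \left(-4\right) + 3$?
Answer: $- \frac{515652285}{620377531} \approx -0.83119$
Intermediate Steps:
$k{\left(g \right)} = 3 - 4 g$ ($k{\left(g \right)} = - 4 g + 3 = 3 - 4 g$)
$x{\left(Z,p \right)} = 16$ ($x{\left(Z,p \right)} = 4^{2} = 16$)
$\frac{27118}{-32642} + \frac{x{\left(-11,k{\left(9 \right)} \right)}}{-38011} = \frac{27118}{-32642} + \frac{16}{-38011} = 27118 \left(- \frac{1}{32642}\right) + 16 \left(- \frac{1}{38011}\right) = - \frac{13559}{16321} - \frac{16}{38011} = - \frac{515652285}{620377531}$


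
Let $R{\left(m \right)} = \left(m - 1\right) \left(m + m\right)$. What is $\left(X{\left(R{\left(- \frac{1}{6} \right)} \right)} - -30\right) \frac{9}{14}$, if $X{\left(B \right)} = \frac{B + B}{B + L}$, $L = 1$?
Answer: $\frac{3438}{175} \approx 19.646$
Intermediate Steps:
$R{\left(m \right)} = 2 m \left(-1 + m\right)$ ($R{\left(m \right)} = \left(-1 + m\right) 2 m = 2 m \left(-1 + m\right)$)
$X{\left(B \right)} = \frac{2 B}{1 + B}$ ($X{\left(B \right)} = \frac{B + B}{B + 1} = \frac{2 B}{1 + B}$)
$\left(X{\left(R{\left(- \frac{1}{6} \right)} \right)} - -30\right) \frac{9}{14} = \left(\frac{2 \cdot 2 \left(- \frac{1}{6}\right) \left(-1 - \frac{1}{6}\right)}{1 + 2 \left(- \frac{1}{6}\right) \left(-1 - \frac{1}{6}\right)} - -30\right) \frac{9}{14} = \left(\frac{2 \cdot 2 \left(\left(-1\right) \frac{1}{6}\right) \left(-1 - \frac{1}{6}\right)}{1 + 2 \left(\left(-1\right) \frac{1}{6}\right) \left(-1 - \frac{1}{6}\right)} + 30\right) 9 \cdot \frac{1}{14} = \left(\frac{2 \cdot 2 \left(- \frac{1}{6}\right) \left(-1 - \frac{1}{6}\right)}{1 + 2 \left(- \frac{1}{6}\right) \left(-1 - \frac{1}{6}\right)} + 30\right) \frac{9}{14} = \left(\frac{2 \cdot 2 \left(- \frac{1}{6}\right) \left(- \frac{7}{6}\right)}{1 + 2 \left(- \frac{1}{6}\right) \left(- \frac{7}{6}\right)} + 30\right) \frac{9}{14} = \left(2 \cdot \frac{7}{18} \frac{1}{1 + \frac{7}{18}} + 30\right) \frac{9}{14} = \left(2 \cdot \frac{7}{18} \frac{1}{\frac{25}{18}} + 30\right) \frac{9}{14} = \left(2 \cdot \frac{7}{18} \cdot \frac{18}{25} + 30\right) \frac{9}{14} = \left(\frac{14}{25} + 30\right) \frac{9}{14} = \frac{764}{25} \cdot \frac{9}{14} = \frac{3438}{175}$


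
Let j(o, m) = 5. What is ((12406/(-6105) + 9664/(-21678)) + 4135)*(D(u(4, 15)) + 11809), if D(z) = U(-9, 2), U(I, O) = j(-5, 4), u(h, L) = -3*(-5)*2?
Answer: 32632612283166/668405 ≈ 4.8822e+7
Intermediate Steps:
u(h, L) = 30 (u(h, L) = 15*2 = 30)
U(I, O) = 5
D(z) = 5
((12406/(-6105) + 9664/(-21678)) + 4135)*(D(u(4, 15)) + 11809) = ((12406/(-6105) + 9664/(-21678)) + 4135)*(5 + 11809) = ((12406*(-1/6105) + 9664*(-1/21678)) + 4135)*11814 = ((-12406/6105 - 4832/10839) + 4135)*11814 = (-18218666/7352455 + 4135)*11814 = (30384182759/7352455)*11814 = 32632612283166/668405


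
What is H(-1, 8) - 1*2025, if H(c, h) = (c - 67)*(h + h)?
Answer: -3113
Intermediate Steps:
H(c, h) = 2*h*(-67 + c) (H(c, h) = (-67 + c)*(2*h) = 2*h*(-67 + c))
H(-1, 8) - 1*2025 = 2*8*(-67 - 1) - 1*2025 = 2*8*(-68) - 2025 = -1088 - 2025 = -3113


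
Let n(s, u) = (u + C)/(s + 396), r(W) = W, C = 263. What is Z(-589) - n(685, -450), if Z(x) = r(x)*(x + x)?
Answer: 750043389/1081 ≈ 6.9384e+5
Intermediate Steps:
Z(x) = 2*x**2 (Z(x) = x*(x + x) = x*(2*x) = 2*x**2)
n(s, u) = (263 + u)/(396 + s) (n(s, u) = (u + 263)/(s + 396) = (263 + u)/(396 + s))
Z(-589) - n(685, -450) = 2*(-589)**2 - (263 - 450)/(396 + 685) = 2*346921 - (-187)/1081 = 693842 - (-187)/1081 = 693842 - 1*(-187/1081) = 693842 + 187/1081 = 750043389/1081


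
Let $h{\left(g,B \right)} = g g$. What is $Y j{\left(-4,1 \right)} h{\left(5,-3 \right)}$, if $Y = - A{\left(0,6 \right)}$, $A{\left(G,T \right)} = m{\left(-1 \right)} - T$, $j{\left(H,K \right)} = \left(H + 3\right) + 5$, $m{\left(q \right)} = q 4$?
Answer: $1000$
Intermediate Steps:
$m{\left(q \right)} = 4 q$
$h{\left(g,B \right)} = g^{2}$
$j{\left(H,K \right)} = 8 + H$ ($j{\left(H,K \right)} = \left(3 + H\right) + 5 = 8 + H$)
$A{\left(G,T \right)} = -4 - T$ ($A{\left(G,T \right)} = 4 \left(-1\right) - T = -4 - T$)
$Y = 10$ ($Y = - (-4 - 6) = \left(-1\right) \left(-10\right) = 10$)
$Y j{\left(-4,1 \right)} h{\left(5,-3 \right)} = 10 \left(8 - 4\right) 5^{2} = 10 \cdot 4 \cdot 25 = 40 \cdot 25 = 1000$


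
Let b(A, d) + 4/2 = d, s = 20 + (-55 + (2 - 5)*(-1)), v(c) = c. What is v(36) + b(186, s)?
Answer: 2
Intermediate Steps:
s = -32 (s = 20 + (-55 - 3*(-1)) = 20 + (-55 + 3) = 20 - 52 = -32)
b(A, d) = -2 + d
v(36) + b(186, s) = 36 + (-2 - 32) = 36 - 34 = 2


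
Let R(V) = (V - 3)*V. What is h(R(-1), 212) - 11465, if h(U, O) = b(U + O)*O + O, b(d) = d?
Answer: 34539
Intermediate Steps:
R(V) = V*(-3 + V) (R(V) = (-3 + V)*V = V*(-3 + V))
h(U, O) = O + O*(O + U) (h(U, O) = (U + O)*O + O = (O + U)*O + O = O*(O + U) + O = O + O*(O + U))
h(R(-1), 212) - 11465 = 212*(1 + 212 - (-3 - 1)) - 11465 = 212*(1 + 212 - 1*(-4)) - 11465 = 212*(1 + 212 + 4) - 11465 = 212*217 - 11465 = 46004 - 11465 = 34539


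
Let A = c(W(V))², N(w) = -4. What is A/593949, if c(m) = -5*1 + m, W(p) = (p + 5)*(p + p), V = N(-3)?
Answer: 169/593949 ≈ 0.00028454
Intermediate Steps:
V = -4
W(p) = 2*p*(5 + p) (W(p) = (5 + p)*(2*p) = 2*p*(5 + p))
c(m) = -5 + m
A = 169 (A = (-5 + 2*(-4)*(5 - 4))² = (-5 + 2*(-4)*1)² = (-5 - 8)² = (-13)² = 169)
A/593949 = 169/593949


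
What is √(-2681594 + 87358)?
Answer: 2*I*√648559 ≈ 1610.7*I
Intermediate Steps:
√(-2681594 + 87358) = √(-2594236) = 2*I*√648559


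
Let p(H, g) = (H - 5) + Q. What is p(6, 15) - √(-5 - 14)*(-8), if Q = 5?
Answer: 6 + 8*I*√19 ≈ 6.0 + 34.871*I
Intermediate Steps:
p(H, g) = H (p(H, g) = (H - 5) + 5 = (-5 + H) + 5 = H)
p(6, 15) - √(-5 - 14)*(-8) = 6 - √(-5 - 14)*(-8) = 6 - √(-19)*(-8) = 6 - I*√19*(-8) = 6 - (-8)*I*√19 = 6 + 8*I*√19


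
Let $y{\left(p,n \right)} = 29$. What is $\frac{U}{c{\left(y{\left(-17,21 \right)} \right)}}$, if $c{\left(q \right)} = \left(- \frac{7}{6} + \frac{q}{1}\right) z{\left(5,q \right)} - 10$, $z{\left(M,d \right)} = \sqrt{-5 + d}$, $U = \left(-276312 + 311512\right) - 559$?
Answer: $\frac{519615}{27739} + \frac{5785047 \sqrt{6}}{55478} \approx 274.16$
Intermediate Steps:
$U = 34641$ ($U = 35200 - 559 = 34641$)
$c{\left(q \right)} = -10 + \sqrt{-5 + q} \left(- \frac{7}{6} + q\right)$ ($c{\left(q \right)} = \left(- \frac{7}{6} + \frac{q}{1}\right) \sqrt{-5 + q} - 10 = \left(\left(-7\right) \frac{1}{6} + q 1\right) \sqrt{-5 + q} - 10 = \left(- \frac{7}{6} + q\right) \sqrt{-5 + q} - 10 = \sqrt{-5 + q} \left(- \frac{7}{6} + q\right) - 10 = -10 + \sqrt{-5 + q} \left(- \frac{7}{6} + q\right)$)
$\frac{U}{c{\left(y{\left(-17,21 \right)} \right)}} = \frac{34641}{-10 - \frac{7 \sqrt{-5 + 29}}{6} + 29 \sqrt{-5 + 29}} = \frac{34641}{-10 - \frac{7 \sqrt{24}}{6} + 29 \sqrt{24}} = \frac{34641}{-10 - \frac{7 \cdot 2 \sqrt{6}}{6} + 29 \cdot 2 \sqrt{6}} = \frac{34641}{-10 - \frac{7 \sqrt{6}}{3} + 58 \sqrt{6}} = \frac{34641}{-10 + \frac{167 \sqrt{6}}{3}}$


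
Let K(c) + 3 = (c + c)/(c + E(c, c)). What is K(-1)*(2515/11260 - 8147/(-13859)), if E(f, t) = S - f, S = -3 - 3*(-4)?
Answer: -734225509/280894212 ≈ -2.6139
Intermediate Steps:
S = 9 (S = -3 + 12 = 9)
E(f, t) = 9 - f
K(c) = -3 + 2*c/9 (K(c) = -3 + (c + c)/(c + (9 - c)) = -3 + (2*c)/9 = -3 + (2*c)*(1/9) = -3 + 2*c/9)
K(-1)*(2515/11260 - 8147/(-13859)) = (-3 + (2/9)*(-1))*(2515/11260 - 8147/(-13859)) = (-3 - 2/9)*(2515*(1/11260) - 8147*(-1/13859)) = -29*(503/2252 + 8147/13859)/9 = -29/9*25318121/31210468 = -734225509/280894212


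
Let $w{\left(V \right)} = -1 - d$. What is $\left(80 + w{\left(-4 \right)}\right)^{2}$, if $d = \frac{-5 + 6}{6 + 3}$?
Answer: $\frac{504100}{81} \approx 6223.5$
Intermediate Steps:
$d = \frac{1}{9}$ ($d = 1 \cdot \frac{1}{9} = \frac{1}{9} \approx 0.11111$)
$w{\left(V \right)} = - \frac{10}{9}$ ($w{\left(V \right)} = -1 - \frac{1}{9} = - \frac{10}{9}$)
$\left(80 + w{\left(-4 \right)}\right)^{2} = \left(80 - \frac{10}{9}\right)^{2} = \left(\frac{710}{9}\right)^{2} = \frac{504100}{81}$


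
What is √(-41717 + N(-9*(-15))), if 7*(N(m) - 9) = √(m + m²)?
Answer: √(-2043692 + 42*√510)/7 ≈ 204.18*I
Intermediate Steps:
N(m) = 9 + √(m + m²)/7
√(-41717 + N(-9*(-15))) = √(-41717 + (9 + √((-9*(-15))*(1 - 9*(-15)))/7)) = √(-41717 + (9 + √(135*(1 + 135))/7)) = √(-41717 + (9 + √(135*136)/7)) = √(-41717 + (9 + √18360/7)) = √(-41717 + (9 + (6*√510)/7)) = √(-41717 + (9 + 6*√510/7)) = √(-41708 + 6*√510/7)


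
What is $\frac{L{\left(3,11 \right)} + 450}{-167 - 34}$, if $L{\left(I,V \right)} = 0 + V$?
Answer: $- \frac{461}{201} \approx -2.2935$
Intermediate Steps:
$L{\left(I,V \right)} = V$
$\frac{L{\left(3,11 \right)} + 450}{-167 - 34} = \frac{11 + 450}{-167 - 34} = \frac{461}{-201} = 461 \left(- \frac{1}{201}\right) = - \frac{461}{201}$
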